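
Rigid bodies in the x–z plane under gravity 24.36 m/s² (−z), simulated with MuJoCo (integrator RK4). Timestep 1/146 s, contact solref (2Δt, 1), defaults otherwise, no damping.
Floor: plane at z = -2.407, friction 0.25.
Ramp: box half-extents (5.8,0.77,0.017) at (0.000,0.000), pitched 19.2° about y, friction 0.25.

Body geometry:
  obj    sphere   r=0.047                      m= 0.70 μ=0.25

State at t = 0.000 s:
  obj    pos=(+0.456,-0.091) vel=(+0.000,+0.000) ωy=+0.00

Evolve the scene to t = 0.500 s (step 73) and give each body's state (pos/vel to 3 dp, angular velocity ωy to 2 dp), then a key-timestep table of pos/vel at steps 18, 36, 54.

State at t = 0.500 s:
  obj    pos=(+1.132,-0.326) vel=(+2.702,-0.941) ωy=+60.85

Key-timestep trajectory:
   step    t(s)  obj.x    obj.z    obj.vx   obj.vz 
     18  0.1233   +0.497  -0.105  +0.666  -0.232
     36  0.2466   +0.620  -0.148  +1.333  -0.464
     54  0.3699   +0.826  -0.220  +1.999  -0.696


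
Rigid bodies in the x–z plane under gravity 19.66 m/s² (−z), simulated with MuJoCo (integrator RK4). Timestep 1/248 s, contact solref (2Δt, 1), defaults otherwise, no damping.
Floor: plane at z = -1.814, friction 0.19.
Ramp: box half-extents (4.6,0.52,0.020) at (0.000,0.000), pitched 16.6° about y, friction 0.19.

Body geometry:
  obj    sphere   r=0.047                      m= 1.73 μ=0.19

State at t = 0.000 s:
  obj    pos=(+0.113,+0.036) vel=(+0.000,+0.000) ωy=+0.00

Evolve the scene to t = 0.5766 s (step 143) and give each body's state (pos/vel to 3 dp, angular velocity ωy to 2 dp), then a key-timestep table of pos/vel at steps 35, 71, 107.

State at t = 0.5766 s:
  obj    pos=(+0.752,-0.154) vel=(+2.217,-0.661) ωy=+49.21

Key-timestep trajectory:
   step    t(s)  obj.x    obj.z    obj.vx   obj.vz 
     35  0.1411   +0.151  +0.025  +0.543  -0.162
     71  0.2863   +0.271  -0.011  +1.101  -0.328
    107  0.4315   +0.471  -0.070  +1.659  -0.495


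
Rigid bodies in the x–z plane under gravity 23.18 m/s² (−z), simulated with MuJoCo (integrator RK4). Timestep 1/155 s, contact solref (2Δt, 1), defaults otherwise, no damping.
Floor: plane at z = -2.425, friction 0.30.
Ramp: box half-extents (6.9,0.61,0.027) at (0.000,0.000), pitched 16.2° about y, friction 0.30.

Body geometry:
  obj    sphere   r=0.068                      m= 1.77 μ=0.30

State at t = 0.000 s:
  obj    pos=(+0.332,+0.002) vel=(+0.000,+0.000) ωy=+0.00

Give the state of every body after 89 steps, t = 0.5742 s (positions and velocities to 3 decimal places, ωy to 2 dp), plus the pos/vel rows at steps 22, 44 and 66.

State at t = 0.5742 s:
  obj    pos=(+1.063,-0.210) vel=(+2.547,-0.740) ωy=+38.99

Key-timestep trajectory:
   step    t(s)  obj.x    obj.z    obj.vx   obj.vz 
     22  0.1419   +0.377  -0.011  +0.630  -0.183
     44  0.2839   +0.511  -0.050  +1.259  -0.366
     66  0.4258   +0.734  -0.114  +1.889  -0.549


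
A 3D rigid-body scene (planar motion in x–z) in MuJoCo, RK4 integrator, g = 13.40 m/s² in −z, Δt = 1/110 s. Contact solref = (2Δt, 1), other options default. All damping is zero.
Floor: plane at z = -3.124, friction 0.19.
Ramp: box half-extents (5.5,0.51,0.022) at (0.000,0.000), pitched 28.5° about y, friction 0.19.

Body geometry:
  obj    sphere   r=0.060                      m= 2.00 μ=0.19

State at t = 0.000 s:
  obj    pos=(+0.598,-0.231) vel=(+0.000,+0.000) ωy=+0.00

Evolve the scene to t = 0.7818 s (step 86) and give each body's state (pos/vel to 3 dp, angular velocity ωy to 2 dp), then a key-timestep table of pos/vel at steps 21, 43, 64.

State at t = 0.7818 s:
  obj    pos=(+1.825,-0.898) vel=(+3.138,-1.704) ωy=+59.47

Key-timestep trajectory:
   step    t(s)  obj.x    obj.z    obj.vx   obj.vz 
     21  0.1909   +0.671  -0.271  +0.767  -0.416
     43  0.3909   +0.905  -0.398  +1.569  -0.852
     64  0.5818   +1.278  -0.600  +2.336  -1.268


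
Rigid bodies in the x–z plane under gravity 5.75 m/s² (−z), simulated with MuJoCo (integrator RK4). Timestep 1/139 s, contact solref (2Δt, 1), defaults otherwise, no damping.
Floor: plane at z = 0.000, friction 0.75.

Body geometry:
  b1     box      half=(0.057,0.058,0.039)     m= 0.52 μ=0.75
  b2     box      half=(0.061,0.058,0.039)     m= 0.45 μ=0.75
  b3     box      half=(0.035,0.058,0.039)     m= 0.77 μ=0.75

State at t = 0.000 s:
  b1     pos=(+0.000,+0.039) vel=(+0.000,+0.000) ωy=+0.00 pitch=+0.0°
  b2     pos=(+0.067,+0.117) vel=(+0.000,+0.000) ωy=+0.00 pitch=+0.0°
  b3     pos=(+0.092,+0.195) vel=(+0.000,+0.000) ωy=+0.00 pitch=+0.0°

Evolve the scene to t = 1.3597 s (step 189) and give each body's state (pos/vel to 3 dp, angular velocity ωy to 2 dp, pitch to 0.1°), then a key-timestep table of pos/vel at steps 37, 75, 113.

State at t = 1.3597 s:
  b1     pos=(+0.000,+0.039) vel=(+0.000,+0.000) ωy=+0.00 pitch=+0.0°
  b2     pos=(+0.120,+0.061) vel=(+0.000,+0.000) ωy=+0.00 pitch=+90.0°
  b3     pos=(+0.220,+0.035) vel=(+0.000,+0.000) ωy=+0.00 pitch=+90.0°

Key-timestep trajectory:
   step    t(s)  b1.x    b1.z    b1.vx   b1.vz   b2.x    b2.z    b2.vx   b2.vz   b3.x    b3.z    b3.vx   b3.vz 
     37  0.2662   +0.000  +0.039  +0.000  +0.000   +0.087  +0.104  +0.153  -0.181   +0.152  +0.155  +0.431  -0.520
     75  0.5396   +0.000  +0.039  +0.000  +0.000   +0.142  +0.070  +0.088  +0.023   +0.224  +0.039  -0.082  -0.072
    113  0.8129   +0.000  +0.039  +0.000  +0.000   +0.115  +0.064  +0.047  -0.024   +0.220  +0.035  +0.000  +0.000


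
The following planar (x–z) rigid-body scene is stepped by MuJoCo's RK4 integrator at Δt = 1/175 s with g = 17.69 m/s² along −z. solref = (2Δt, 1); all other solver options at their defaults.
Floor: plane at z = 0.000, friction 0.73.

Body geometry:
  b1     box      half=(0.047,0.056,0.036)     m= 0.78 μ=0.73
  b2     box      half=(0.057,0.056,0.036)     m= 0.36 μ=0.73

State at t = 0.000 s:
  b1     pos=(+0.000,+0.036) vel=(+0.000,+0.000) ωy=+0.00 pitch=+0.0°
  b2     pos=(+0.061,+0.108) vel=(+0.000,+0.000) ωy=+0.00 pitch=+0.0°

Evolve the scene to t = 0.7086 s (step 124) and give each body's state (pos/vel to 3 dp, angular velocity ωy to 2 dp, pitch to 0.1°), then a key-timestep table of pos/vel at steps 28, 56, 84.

State at t = 0.7086 s:
  b1     pos=(+0.000,+0.036) vel=(+0.000,+0.000) ωy=+0.00 pitch=+0.0°
  b2     pos=(+0.117,+0.057) vel=(+0.000,+0.000) ωy=+0.00 pitch=+90.0°

Key-timestep trajectory:
   step    t(s)  b1.x    b1.z    b1.vx   b1.vz   b2.x    b2.z    b2.vx   b2.vz 
     28  0.1600   +0.000  +0.036  +0.000  +0.000   +0.097  +0.062  +0.577  -0.098
     56  0.3200   +0.000  +0.036  +0.000  +0.000   +0.137  +0.066  -0.050  -0.012
     84  0.4800   +0.000  +0.036  +0.000  +0.000   +0.111  +0.060  +0.094  -0.041


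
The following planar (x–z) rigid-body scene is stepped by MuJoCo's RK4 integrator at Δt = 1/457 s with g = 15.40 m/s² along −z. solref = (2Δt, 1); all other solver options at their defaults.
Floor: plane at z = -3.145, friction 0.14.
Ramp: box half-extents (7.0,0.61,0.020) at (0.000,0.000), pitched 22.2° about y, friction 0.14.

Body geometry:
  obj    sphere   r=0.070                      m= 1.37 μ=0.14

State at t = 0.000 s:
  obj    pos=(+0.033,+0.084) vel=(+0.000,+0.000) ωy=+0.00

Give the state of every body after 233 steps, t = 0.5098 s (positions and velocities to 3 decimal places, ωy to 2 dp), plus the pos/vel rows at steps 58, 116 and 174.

State at t = 0.5098 s:
  obj    pos=(+0.533,-0.120) vel=(+1.962,-0.801) ωy=+30.26

Key-timestep trajectory:
   step    t(s)  obj.x    obj.z    obj.vx   obj.vz 
     58  0.1269   +0.064  +0.071  +0.489  -0.199
    116  0.2538   +0.157  +0.033  +0.977  -0.399
    174  0.3807   +0.312  -0.030  +1.465  -0.598


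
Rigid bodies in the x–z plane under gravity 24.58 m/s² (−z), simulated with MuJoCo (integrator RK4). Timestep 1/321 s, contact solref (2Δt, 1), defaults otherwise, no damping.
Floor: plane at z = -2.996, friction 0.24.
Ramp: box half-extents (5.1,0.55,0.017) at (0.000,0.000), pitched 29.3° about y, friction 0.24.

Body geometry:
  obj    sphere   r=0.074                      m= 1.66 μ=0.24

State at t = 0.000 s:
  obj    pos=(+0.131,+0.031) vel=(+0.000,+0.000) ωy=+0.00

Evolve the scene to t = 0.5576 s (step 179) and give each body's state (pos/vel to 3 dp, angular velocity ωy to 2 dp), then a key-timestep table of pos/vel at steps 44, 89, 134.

State at t = 0.5576 s:
  obj    pos=(+1.296,-0.623) vel=(+4.179,-2.345) ωy=+64.73

Key-timestep trajectory:
   step    t(s)  obj.x    obj.z    obj.vx   obj.vz 
     44  0.1371   +0.201  -0.009  +1.027  -0.577
     89  0.2773   +0.419  -0.131  +2.078  -1.166
    134  0.4174   +0.784  -0.336  +3.128  -1.756


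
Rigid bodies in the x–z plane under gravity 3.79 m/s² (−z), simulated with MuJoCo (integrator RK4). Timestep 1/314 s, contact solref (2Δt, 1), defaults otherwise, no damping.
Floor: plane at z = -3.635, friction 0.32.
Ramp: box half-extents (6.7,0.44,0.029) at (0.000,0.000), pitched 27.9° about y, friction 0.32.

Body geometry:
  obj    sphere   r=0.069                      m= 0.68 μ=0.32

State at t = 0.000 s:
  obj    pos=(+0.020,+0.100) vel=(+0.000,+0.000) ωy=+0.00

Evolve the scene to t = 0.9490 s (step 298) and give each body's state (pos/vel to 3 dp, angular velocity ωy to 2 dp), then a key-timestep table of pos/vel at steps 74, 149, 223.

State at t = 0.9490 s:
  obj    pos=(+0.524,-0.167) vel=(+1.063,-0.563) ωy=+17.42

Key-timestep trajectory:
   step    t(s)  obj.x    obj.z    obj.vx   obj.vz 
     74  0.2357   +0.051  +0.084  +0.264  -0.140
    149  0.4745   +0.146  +0.033  +0.531  -0.281
    223  0.7102   +0.302  -0.049  +0.795  -0.421


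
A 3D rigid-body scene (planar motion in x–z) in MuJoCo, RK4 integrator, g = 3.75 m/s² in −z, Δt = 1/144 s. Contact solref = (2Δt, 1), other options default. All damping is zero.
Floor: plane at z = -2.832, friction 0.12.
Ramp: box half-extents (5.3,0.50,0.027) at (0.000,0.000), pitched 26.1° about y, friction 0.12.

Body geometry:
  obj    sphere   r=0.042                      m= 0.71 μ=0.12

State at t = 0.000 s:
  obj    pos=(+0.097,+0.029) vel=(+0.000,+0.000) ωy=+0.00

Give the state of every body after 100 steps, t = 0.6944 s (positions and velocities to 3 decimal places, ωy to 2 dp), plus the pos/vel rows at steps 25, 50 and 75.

State at t = 0.6944 s:
  obj    pos=(+0.367,-0.103) vel=(+0.778,-0.379) ωy=+16.69

Key-timestep trajectory:
   step    t(s)  obj.x    obj.z    obj.vx   obj.vz 
     25  0.1736   +0.114  +0.021  +0.195  -0.094
     50  0.3472   +0.165  -0.004  +0.390  -0.186
     75  0.5208   +0.249  -0.045  +0.584  -0.284


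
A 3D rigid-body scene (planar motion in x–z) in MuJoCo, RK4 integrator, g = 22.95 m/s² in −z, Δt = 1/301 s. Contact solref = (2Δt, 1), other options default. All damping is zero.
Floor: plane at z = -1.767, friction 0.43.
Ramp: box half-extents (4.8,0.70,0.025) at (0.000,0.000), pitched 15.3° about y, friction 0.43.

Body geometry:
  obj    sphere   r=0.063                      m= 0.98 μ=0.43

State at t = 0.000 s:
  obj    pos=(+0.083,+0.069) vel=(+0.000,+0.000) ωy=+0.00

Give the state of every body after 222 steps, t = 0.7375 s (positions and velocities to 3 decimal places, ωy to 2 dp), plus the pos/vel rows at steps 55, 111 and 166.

State at t = 0.7375 s:
  obj    pos=(+1.218,-0.242) vel=(+3.077,-0.842) ωy=+50.63

Key-timestep trajectory:
   step    t(s)  obj.x    obj.z    obj.vx   obj.vz 
     55  0.1827   +0.153  +0.049  +0.762  -0.209
    111  0.3688   +0.367  -0.009  +1.539  -0.421
    166  0.5515   +0.717  -0.105  +2.301  -0.629


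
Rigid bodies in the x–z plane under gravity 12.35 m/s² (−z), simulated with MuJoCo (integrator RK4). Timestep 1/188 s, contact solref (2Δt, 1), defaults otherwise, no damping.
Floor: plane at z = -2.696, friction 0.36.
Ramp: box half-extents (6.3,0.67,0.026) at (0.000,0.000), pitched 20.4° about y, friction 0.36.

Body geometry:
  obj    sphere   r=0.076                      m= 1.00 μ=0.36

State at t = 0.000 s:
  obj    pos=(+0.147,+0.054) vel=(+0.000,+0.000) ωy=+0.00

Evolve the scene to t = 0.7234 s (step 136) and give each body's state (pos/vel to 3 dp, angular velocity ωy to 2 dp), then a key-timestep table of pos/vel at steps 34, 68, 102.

State at t = 0.7234 s:
  obj    pos=(+0.901,-0.226) vel=(+2.085,-0.775) ωy=+29.26

Key-timestep trajectory:
   step    t(s)  obj.x    obj.z    obj.vx   obj.vz 
     34  0.1809   +0.194  +0.037  +0.521  -0.194
     68  0.3617   +0.336  -0.016  +1.043  -0.388
    102  0.5426   +0.571  -0.104  +1.564  -0.582


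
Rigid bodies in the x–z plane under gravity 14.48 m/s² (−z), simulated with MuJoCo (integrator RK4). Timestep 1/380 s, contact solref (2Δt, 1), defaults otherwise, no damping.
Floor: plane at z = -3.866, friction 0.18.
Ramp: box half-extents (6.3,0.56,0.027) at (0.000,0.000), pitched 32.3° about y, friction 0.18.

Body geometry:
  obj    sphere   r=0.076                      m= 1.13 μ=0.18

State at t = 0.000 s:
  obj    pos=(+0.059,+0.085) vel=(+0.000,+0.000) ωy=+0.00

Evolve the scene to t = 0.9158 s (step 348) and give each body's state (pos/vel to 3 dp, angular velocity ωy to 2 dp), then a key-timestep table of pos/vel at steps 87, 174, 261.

State at t = 0.9158 s:
  obj    pos=(+2.022,-1.157) vel=(+4.288,-2.704) ωy=+66.31

Key-timestep trajectory:
   step    t(s)  obj.x    obj.z    obj.vx   obj.vz 
     87  0.2289   +0.182  +0.007  +1.075  -0.674
    174  0.4579   +0.550  -0.226  +2.145  -1.352
    261  0.6868   +1.164  -0.614  +3.215  -2.033


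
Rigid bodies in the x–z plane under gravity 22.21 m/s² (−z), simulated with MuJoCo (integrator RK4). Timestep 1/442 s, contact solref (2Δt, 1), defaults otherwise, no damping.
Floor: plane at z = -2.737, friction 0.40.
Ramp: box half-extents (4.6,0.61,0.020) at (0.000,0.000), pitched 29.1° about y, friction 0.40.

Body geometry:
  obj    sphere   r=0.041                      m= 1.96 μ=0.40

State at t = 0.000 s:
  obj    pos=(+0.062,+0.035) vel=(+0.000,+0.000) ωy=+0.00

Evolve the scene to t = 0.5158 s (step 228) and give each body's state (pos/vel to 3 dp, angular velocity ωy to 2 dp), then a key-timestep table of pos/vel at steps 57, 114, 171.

State at t = 0.5158 s:
  obj    pos=(+0.959,-0.464) vel=(+3.478,-1.936) ωy=+97.06

Key-timestep trajectory:
   step    t(s)  obj.x    obj.z    obj.vx   obj.vz 
     57  0.1290   +0.118  +0.004  +0.870  -0.484
    114  0.2579   +0.286  -0.090  +1.739  -0.968
    171  0.3869   +0.567  -0.246  +2.608  -1.452


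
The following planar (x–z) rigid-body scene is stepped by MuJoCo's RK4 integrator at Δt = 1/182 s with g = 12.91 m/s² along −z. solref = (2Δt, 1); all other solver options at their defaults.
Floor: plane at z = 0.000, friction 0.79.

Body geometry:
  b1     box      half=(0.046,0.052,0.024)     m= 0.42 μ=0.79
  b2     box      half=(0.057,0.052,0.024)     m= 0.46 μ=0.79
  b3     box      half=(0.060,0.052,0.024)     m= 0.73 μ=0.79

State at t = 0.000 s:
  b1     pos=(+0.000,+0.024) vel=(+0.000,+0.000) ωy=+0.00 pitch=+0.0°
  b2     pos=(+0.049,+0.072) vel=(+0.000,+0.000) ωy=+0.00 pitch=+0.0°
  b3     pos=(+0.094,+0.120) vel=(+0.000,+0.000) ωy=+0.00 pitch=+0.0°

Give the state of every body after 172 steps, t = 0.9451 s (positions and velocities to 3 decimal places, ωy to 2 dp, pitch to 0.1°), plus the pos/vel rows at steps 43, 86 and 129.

State at t = 0.9451 s:
  b1     pos=(-0.001,+0.024) vel=(-0.001,+0.000) ωy=+0.00 pitch=+0.0°
  b2     pos=(+0.066,+0.060) vel=(-0.001,+0.000) ωy=-0.03 pitch=+52.8°
  b3     pos=(+0.134,+0.060) vel=(+0.000,+0.000) ωy=-0.02 pitch=+46.4°

Key-timestep trajectory:
   step    t(s)  b1.x    b1.z    b1.vx   b1.vz   b2.x    b2.z    b2.vx   b2.vz   b3.x    b3.z    b3.vx   b3.vz 
     43  0.2363   +0.000  +0.024  +0.000  +0.000   +0.077  +0.062  +0.005  +0.002   +0.142  +0.062  +0.009  +0.005
     86  0.4725   +0.000  +0.024  -0.001  +0.000   +0.066  +0.060  -0.003  +0.002   +0.135  +0.060  +0.000  +0.000
    129  0.7088   -0.001  +0.024  -0.001  +0.000   +0.066  +0.060  -0.001  +0.000   +0.134  +0.060  +0.000  +0.000


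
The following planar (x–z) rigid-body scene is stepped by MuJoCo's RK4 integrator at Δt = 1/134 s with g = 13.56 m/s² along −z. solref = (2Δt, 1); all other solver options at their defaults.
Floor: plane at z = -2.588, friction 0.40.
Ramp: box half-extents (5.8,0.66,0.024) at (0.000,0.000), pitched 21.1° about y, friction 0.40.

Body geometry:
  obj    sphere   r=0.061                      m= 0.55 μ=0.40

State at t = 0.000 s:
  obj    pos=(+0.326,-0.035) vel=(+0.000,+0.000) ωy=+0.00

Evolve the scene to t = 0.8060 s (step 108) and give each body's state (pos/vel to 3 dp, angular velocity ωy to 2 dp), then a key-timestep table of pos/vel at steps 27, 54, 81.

State at t = 0.8060 s:
  obj    pos=(+1.383,-0.442) vel=(+2.622,-1.012) ωy=+46.06

Key-timestep trajectory:
   step    t(s)  obj.x    obj.z    obj.vx   obj.vz 
     27  0.2015   +0.392  -0.060  +0.656  -0.253
     54  0.4030   +0.590  -0.137  +1.311  -0.506
     81  0.6045   +0.920  -0.264  +1.966  -0.759


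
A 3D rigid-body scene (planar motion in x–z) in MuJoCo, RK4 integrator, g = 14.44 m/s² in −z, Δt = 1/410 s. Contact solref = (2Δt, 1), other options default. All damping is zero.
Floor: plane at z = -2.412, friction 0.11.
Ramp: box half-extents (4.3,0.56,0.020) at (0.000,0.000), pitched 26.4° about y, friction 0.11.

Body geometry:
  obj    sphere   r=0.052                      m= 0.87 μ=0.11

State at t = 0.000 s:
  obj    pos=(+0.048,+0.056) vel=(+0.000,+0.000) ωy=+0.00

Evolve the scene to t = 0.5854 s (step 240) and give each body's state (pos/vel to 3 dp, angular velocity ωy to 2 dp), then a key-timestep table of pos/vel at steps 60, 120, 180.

State at t = 0.5854 s:
  obj    pos=(+0.816,-0.325) vel=(+2.628,-1.287) ωy=+39.99

Key-timestep trajectory:
   step    t(s)  obj.x    obj.z    obj.vx   obj.vz 
     60  0.1463   +0.096  +0.032  +0.658  -0.324
    120  0.2927   +0.241  -0.039  +1.314  -0.646
    180  0.4390   +0.481  -0.158  +1.975  -0.958


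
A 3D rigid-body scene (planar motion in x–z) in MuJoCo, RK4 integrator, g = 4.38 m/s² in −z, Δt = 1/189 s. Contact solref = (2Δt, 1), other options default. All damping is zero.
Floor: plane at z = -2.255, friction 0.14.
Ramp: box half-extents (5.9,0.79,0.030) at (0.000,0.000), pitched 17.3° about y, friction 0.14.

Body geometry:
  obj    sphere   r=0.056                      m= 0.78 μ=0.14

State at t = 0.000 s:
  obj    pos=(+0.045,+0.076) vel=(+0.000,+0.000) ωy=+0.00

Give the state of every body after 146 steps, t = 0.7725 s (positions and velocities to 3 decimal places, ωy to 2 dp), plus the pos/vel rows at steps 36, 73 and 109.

State at t = 0.7725 s:
  obj    pos=(+0.310,-0.007) vel=(+0.686,-0.214) ωy=+12.83

Key-timestep trajectory:
   step    t(s)  obj.x    obj.z    obj.vx   obj.vz 
     36  0.1905   +0.061  +0.071  +0.169  -0.053
     73  0.3862   +0.111  +0.055  +0.343  -0.107
    109  0.5767   +0.193  +0.030  +0.512  -0.160


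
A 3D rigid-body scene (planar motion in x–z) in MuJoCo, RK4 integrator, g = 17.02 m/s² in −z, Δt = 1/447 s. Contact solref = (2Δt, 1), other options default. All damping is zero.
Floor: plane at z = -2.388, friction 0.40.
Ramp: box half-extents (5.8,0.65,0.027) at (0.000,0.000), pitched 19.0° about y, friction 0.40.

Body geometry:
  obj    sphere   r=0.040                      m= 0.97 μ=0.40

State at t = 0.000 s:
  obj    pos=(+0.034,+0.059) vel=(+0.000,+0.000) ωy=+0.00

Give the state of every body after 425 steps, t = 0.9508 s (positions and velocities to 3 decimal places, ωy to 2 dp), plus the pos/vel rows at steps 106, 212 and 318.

State at t = 0.9508 s:
  obj    pos=(+1.726,-0.523) vel=(+3.558,-1.225) ωy=+94.07

Key-timestep trajectory:
   step    t(s)  obj.x    obj.z    obj.vx   obj.vz 
    106  0.2371   +0.139  +0.023  +0.888  -0.306
    212  0.4743   +0.455  -0.086  +1.775  -0.611
    318  0.7114   +0.981  -0.267  +2.662  -0.917


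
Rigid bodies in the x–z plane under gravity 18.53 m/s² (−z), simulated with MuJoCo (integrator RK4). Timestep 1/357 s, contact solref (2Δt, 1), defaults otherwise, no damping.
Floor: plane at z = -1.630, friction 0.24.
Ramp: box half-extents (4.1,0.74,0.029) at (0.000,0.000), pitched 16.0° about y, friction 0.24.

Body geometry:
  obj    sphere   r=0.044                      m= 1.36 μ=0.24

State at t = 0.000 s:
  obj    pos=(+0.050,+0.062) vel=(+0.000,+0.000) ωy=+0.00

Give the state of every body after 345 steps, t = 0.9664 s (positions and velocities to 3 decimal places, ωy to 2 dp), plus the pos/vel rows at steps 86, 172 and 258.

State at t = 0.9664 s:
  obj    pos=(+1.688,-0.408) vel=(+3.389,-0.972) ωy=+80.12

Key-timestep trajectory:
   step    t(s)  obj.x    obj.z    obj.vx   obj.vz 
     86  0.2409   +0.152  +0.032  +0.845  -0.242
    172  0.4818   +0.457  -0.055  +1.690  -0.485
    258  0.7227   +0.966  -0.201  +2.534  -0.727


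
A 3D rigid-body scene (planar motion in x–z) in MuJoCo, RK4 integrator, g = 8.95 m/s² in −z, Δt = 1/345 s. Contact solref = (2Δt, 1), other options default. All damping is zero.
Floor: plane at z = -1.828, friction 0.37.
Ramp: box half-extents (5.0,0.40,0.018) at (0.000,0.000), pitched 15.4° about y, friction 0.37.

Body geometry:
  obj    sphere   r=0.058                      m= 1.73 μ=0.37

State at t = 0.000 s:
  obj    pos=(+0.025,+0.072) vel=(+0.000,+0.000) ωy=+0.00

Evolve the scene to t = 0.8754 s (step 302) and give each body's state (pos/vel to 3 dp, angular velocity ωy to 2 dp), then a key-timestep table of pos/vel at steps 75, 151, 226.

State at t = 0.8754 s:
  obj    pos=(+0.652,-0.101) vel=(+1.433,-0.395) ωy=+25.62

Key-timestep trajectory:
   step    t(s)  obj.x    obj.z    obj.vx   obj.vz 
     75  0.2174   +0.064  +0.061  +0.356  -0.098
    151  0.4377   +0.182  +0.029  +0.716  -0.197
    226  0.6551   +0.376  -0.025  +1.072  -0.295


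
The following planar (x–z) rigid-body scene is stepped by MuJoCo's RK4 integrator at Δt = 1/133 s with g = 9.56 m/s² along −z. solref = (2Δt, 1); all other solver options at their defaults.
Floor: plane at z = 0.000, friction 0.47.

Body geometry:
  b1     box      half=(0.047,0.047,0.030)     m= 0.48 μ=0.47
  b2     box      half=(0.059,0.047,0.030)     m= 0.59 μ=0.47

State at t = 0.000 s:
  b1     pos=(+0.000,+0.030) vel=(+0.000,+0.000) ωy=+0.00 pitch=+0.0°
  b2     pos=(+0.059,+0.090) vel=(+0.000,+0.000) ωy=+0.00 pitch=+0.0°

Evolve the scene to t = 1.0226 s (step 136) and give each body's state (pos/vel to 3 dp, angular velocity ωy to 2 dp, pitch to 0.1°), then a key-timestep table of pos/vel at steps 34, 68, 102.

State at t = 1.0226 s:
  b1     pos=(+0.000,+0.030) vel=(+0.000,+0.000) ωy=+0.00 pitch=+0.0°
  b2     pos=(+0.119,+0.059) vel=(+0.001,+0.000) ωy=+0.01 pitch=+90.0°

Key-timestep trajectory:
   step    t(s)  b1.x    b1.z    b1.vx   b1.vz   b2.x    b2.z    b2.vx   b2.vz 
     34  0.2556   +0.000  +0.030  +0.000  +0.000   +0.100  +0.065  +0.284  -0.035
     68  0.5113   +0.000  +0.030  +0.000  +0.000   +0.131  +0.064  -0.101  -0.027
    102  0.7669   +0.000  +0.030  +0.000  +0.000   +0.121  +0.060  +0.049  +0.046


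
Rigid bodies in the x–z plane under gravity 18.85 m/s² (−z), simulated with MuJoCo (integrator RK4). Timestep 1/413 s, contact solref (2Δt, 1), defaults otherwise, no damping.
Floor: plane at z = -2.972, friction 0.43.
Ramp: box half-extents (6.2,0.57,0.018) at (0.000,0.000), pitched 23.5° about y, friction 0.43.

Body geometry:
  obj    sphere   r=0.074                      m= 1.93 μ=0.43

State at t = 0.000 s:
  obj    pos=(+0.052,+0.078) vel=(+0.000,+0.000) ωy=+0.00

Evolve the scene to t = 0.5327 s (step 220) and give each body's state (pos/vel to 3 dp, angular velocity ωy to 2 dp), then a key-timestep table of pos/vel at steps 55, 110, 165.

State at t = 0.5327 s:
  obj    pos=(+0.751,-0.226) vel=(+2.623,-1.140) ωy=+38.64

Key-timestep trajectory:
   step    t(s)  obj.x    obj.z    obj.vx   obj.vz 
     55  0.1332   +0.096  +0.059  +0.656  -0.285
    110  0.2663   +0.227  +0.002  +1.311  -0.570
    165  0.3995   +0.445  -0.093  +1.967  -0.855


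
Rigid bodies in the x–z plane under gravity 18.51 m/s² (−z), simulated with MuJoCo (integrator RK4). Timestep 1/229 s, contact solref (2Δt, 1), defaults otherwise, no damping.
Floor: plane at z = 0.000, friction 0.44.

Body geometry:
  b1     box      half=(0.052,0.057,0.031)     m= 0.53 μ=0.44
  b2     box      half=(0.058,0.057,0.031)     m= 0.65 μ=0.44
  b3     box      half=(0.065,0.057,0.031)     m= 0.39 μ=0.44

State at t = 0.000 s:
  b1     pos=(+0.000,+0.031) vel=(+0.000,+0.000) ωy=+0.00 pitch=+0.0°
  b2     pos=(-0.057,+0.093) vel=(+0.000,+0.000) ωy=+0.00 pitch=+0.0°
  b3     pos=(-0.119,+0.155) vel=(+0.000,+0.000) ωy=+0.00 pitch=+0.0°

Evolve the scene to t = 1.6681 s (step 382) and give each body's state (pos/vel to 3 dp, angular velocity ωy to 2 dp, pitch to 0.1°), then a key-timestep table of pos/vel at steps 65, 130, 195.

State at t = 1.6681 s:
  b1     pos=(+0.000,+0.031) vel=(+0.000,+0.000) ωy=+0.00 pitch=+0.0°
  b2     pos=(-0.114,+0.058) vel=(+0.000,+0.000) ωy=+0.00 pitch=-90.0°
  b3     pos=(-0.320,+0.031) vel=(+0.000,+0.000) ωy=+0.00 pitch=+180.0°

Key-timestep trajectory:
   step    t(s)  b1.x    b1.z    b1.vx   b1.vz   b2.x    b2.z    b2.vx   b2.vz   b3.x    b3.z    b3.vx   b3.vz 
     65  0.2838   +0.000  +0.031  +0.000  +0.000   -0.123  +0.062  -0.016  +0.007   -0.226  +0.066  -0.336  +0.185
    130  0.5677   +0.000  +0.031  +0.000  +0.000   -0.114  +0.058  +0.000  +0.000   -0.252  +0.072  -0.009  +0.000
    195  0.8515   +0.000  +0.031  +0.000  +0.000   -0.114  +0.058  +0.000  +0.000   -0.257  +0.072  -0.065  -0.004


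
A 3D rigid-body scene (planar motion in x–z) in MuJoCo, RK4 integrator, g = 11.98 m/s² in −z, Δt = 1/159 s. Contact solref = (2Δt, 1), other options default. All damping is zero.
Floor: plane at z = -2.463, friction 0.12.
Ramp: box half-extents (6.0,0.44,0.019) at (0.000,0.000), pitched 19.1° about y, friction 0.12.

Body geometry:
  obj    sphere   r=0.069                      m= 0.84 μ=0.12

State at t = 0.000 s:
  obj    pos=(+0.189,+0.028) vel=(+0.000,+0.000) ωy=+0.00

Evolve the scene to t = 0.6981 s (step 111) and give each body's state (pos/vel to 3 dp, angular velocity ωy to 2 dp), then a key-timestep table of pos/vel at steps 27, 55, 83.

State at t = 0.6981 s:
  obj    pos=(+0.834,-0.196) vel=(+1.847,-0.640) ωy=+28.31

Key-timestep trajectory:
   step    t(s)  obj.x    obj.z    obj.vx   obj.vz 
     27  0.1698   +0.227  +0.014  +0.450  -0.156
     55  0.3459   +0.347  -0.027  +0.916  -0.317
     83  0.5220   +0.550  -0.097  +1.381  -0.478


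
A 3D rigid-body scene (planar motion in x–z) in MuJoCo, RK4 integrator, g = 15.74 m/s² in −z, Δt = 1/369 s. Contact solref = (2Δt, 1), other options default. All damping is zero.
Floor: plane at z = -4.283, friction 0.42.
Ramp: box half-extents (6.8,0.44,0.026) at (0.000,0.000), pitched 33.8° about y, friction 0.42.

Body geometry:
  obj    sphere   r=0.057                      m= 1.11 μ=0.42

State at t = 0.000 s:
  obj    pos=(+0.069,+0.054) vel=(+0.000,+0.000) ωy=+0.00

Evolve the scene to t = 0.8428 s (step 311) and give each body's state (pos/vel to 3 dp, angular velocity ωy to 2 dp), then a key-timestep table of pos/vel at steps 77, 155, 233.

State at t = 0.8428 s:
  obj    pos=(+1.915,-1.182) vel=(+4.380,-2.932) ωy=+92.47

Key-timestep trajectory:
   step    t(s)  obj.x    obj.z    obj.vx   obj.vz 
     77  0.2087   +0.182  -0.022  +1.085  -0.726
    155  0.4201   +0.528  -0.253  +2.183  -1.462
    233  0.6314   +1.105  -0.640  +3.282  -2.197


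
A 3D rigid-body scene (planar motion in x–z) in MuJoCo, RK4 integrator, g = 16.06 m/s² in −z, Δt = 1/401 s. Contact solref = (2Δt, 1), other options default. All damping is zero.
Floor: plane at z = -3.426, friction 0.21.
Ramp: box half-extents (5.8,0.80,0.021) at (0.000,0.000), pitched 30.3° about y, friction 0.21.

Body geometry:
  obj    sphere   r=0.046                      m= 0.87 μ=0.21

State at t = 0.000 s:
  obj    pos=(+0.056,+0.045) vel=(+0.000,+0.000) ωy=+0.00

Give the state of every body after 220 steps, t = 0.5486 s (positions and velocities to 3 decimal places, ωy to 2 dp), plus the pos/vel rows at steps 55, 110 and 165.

State at t = 0.5486 s:
  obj    pos=(+0.808,-0.395) vel=(+2.742,-1.602) ωy=+69.01

Key-timestep trajectory:
   step    t(s)  obj.x    obj.z    obj.vx   obj.vz 
     55  0.1372   +0.103  +0.017  +0.686  -0.401
    110  0.2743   +0.244  -0.065  +1.371  -0.801
    165  0.4115   +0.479  -0.202  +2.056  -1.202


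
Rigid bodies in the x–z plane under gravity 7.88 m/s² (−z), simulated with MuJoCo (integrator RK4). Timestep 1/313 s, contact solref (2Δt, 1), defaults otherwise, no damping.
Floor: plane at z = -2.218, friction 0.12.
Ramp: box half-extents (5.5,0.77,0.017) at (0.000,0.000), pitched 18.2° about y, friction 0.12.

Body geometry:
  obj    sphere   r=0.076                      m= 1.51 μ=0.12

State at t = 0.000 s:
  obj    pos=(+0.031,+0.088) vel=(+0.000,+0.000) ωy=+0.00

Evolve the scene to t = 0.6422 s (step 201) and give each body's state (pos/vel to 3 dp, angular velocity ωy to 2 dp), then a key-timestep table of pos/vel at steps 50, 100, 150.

State at t = 0.6422 s:
  obj    pos=(+0.375,-0.026) vel=(+1.073,-0.353) ωy=+14.85

Key-timestep trajectory:
   step    t(s)  obj.x    obj.z    obj.vx   obj.vz 
     50  0.1597   +0.052  +0.081  +0.267  -0.088
    100  0.3195   +0.116  +0.060  +0.534  -0.175
    150  0.4792   +0.223  +0.025  +0.800  -0.263


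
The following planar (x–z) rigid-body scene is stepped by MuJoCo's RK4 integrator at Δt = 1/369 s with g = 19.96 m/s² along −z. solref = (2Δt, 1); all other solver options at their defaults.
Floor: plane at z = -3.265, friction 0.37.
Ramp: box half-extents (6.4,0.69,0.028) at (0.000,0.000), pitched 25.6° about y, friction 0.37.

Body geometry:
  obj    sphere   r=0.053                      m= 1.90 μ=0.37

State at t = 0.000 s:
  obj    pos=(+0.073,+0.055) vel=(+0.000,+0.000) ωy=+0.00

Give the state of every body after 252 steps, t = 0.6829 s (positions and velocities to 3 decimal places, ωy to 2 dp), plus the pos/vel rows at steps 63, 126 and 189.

State at t = 0.6829 s:
  obj    pos=(+1.369,-0.566) vel=(+3.794,-1.818) ωy=+79.37

Key-timestep trajectory:
   step    t(s)  obj.x    obj.z    obj.vx   obj.vz 
     63  0.1707   +0.154  +0.016  +0.949  -0.455
    126  0.3415   +0.397  -0.100  +1.897  -0.909
    189  0.5122   +0.802  -0.294  +2.846  -1.363


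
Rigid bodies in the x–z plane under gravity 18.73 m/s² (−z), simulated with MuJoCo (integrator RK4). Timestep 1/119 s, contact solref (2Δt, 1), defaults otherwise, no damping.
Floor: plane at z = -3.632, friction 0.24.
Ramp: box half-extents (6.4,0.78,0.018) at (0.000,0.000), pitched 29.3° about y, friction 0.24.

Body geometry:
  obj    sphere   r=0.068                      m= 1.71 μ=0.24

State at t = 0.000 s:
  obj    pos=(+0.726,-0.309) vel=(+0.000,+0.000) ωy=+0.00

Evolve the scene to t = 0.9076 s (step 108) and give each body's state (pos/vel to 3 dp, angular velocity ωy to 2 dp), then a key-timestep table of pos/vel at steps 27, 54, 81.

State at t = 0.9076 s:
  obj    pos=(+3.078,-1.629) vel=(+5.182,-2.908) ωy=+87.35

Key-timestep trajectory:
   step    t(s)  obj.x    obj.z    obj.vx   obj.vz 
     27  0.2269   +0.873  -0.391  +1.296  -0.727
     54  0.4538   +1.314  -0.639  +2.592  -1.454
     81  0.6807   +2.049  -1.051  +3.887  -2.181


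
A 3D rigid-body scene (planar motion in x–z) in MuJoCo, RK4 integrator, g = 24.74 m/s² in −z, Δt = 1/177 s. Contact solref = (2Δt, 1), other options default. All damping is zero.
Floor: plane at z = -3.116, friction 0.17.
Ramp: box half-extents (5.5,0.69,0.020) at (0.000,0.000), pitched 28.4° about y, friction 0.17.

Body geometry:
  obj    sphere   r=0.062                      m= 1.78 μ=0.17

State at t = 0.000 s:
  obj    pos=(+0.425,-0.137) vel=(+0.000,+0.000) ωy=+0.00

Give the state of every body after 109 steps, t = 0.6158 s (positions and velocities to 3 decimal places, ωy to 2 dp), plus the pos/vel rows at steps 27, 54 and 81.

State at t = 0.6158 s:
  obj    pos=(+1.828,-0.895) vel=(+4.554,-2.462) ωy=+83.44

Key-timestep trajectory:
   step    t(s)  obj.x    obj.z    obj.vx   obj.vz 
     27  0.1525   +0.511  -0.183  +1.129  -0.610
     54  0.3051   +0.769  -0.323  +2.256  -1.220
     81  0.4576   +1.200  -0.555  +3.384  -1.830


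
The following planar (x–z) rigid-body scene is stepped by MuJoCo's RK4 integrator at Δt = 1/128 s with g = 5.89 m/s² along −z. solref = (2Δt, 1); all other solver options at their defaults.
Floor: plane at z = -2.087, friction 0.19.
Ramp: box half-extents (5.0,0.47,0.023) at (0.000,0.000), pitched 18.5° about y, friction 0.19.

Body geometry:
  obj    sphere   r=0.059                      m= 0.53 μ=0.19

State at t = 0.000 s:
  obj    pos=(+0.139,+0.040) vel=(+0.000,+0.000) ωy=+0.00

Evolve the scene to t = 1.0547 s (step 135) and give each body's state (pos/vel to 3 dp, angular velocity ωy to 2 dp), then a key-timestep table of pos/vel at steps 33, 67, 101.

State at t = 1.0547 s:
  obj    pos=(+0.843,-0.196) vel=(+1.335,-0.447) ωy=+23.86

Key-timestep trajectory:
   step    t(s)  obj.x    obj.z    obj.vx   obj.vz 
     33  0.2578   +0.181  +0.026  +0.326  -0.109
     67  0.5234   +0.312  -0.018  +0.663  -0.222
    101  0.7891   +0.533  -0.092  +0.999  -0.334


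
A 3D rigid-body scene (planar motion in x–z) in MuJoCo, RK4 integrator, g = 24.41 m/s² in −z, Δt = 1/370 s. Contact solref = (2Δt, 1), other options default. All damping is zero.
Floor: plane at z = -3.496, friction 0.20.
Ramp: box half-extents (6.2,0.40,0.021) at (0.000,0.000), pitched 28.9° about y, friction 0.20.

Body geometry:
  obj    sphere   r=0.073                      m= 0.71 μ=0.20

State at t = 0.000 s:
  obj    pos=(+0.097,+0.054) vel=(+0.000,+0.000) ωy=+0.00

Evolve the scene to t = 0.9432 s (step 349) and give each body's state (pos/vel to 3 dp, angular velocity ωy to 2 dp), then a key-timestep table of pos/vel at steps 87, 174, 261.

State at t = 0.9432 s:
  obj    pos=(+3.379,-1.758) vel=(+6.959,-3.841) ωy=+108.86

Key-timestep trajectory:
   step    t(s)  obj.x    obj.z    obj.vx   obj.vz 
     87  0.2351   +0.301  -0.059  +1.735  -0.958
    174  0.4703   +0.913  -0.397  +3.470  -1.915
    261  0.7054   +1.933  -0.959  +5.204  -2.873


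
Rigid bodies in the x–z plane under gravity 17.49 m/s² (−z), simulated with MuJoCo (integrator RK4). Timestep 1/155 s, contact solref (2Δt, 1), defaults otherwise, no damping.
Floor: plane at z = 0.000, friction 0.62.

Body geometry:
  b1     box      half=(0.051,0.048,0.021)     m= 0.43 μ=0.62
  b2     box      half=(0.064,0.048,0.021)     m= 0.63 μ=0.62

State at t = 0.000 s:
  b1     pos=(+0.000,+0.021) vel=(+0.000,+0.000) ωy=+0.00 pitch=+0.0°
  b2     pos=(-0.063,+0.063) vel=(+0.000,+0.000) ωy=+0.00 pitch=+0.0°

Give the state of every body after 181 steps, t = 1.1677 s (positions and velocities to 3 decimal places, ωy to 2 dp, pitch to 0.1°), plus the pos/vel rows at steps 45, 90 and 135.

State at t = 1.1677 s:
  b1     pos=(+0.001,+0.021) vel=(+0.001,+0.000) ωy=+0.00 pitch=+0.0°
  b2     pos=(-0.072,+0.052) vel=(-0.001,-0.001) ωy=+0.02 pitch=-33.0°

Key-timestep trajectory:
   step    t(s)  b1.x    b1.z    b1.vx   b1.vz   b2.x    b2.z    b2.vx   b2.vz 
     45  0.2903   +0.000  +0.021  +0.001  +0.000   -0.071  +0.053  -0.001  -0.001
     90  0.5806   +0.001  +0.021  +0.001  +0.000   -0.071  +0.053  -0.001  -0.001
    135  0.8710   +0.001  +0.021  +0.001  +0.000   -0.072  +0.053  -0.001  -0.001


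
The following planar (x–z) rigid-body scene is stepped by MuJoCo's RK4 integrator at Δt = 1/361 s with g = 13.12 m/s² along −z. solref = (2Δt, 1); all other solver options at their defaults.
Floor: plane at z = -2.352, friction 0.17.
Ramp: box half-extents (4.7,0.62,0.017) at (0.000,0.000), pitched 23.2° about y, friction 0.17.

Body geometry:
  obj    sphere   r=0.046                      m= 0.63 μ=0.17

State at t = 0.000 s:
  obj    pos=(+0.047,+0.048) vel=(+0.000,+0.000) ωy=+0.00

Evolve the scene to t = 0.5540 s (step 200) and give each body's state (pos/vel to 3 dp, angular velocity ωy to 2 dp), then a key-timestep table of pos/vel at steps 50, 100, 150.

State at t = 0.5540 s:
  obj    pos=(+0.568,-0.175) vel=(+1.880,-0.806) ωy=+44.45

Key-timestep trajectory:
   step    t(s)  obj.x    obj.z    obj.vx   obj.vz 
     50  0.1385   +0.080  +0.034  +0.470  -0.201
    100  0.2770   +0.177  -0.007  +0.940  -0.403
    150  0.4155   +0.340  -0.077  +1.410  -0.604


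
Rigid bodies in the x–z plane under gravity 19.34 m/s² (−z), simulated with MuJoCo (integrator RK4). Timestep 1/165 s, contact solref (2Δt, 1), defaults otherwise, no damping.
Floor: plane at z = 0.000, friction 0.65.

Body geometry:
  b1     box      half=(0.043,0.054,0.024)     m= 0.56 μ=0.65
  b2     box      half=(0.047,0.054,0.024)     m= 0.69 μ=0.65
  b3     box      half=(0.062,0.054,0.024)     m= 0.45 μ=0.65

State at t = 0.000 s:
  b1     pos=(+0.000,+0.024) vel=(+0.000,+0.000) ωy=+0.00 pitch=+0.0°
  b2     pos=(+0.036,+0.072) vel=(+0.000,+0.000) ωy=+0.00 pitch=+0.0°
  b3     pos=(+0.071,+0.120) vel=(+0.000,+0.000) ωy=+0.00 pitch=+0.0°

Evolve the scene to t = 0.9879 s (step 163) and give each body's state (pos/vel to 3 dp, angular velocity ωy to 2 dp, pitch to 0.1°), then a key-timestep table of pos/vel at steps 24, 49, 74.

State at t = 0.9879 s:
  b1     pos=(+0.000,+0.024) vel=(+0.000,+0.000) ωy=+0.00 pitch=+0.0°
  b2     pos=(+0.079,+0.047) vel=(+0.000,+0.000) ωy=+0.00 pitch=+90.0°
  b3     pos=(+0.252,+0.024) vel=(+0.000,+0.000) ωy=+0.00 pitch=+180.0°

Key-timestep trajectory:
   step    t(s)  b1.x    b1.z    b1.vx   b1.vz   b2.x    b2.z    b2.vx   b2.vz   b3.x    b3.z    b3.vx   b3.vz 
     24  0.1455   +0.000  +0.024  -0.001  +0.000   +0.049  +0.072  +0.224  -0.085   +0.104  +0.096  +0.459  -0.607
     49  0.2970   +0.000  +0.024  +0.000  +0.000   +0.090  +0.051  +0.027  +0.010   +0.169  +0.063  +0.358  +0.166
     74  0.4485   +0.000  +0.024  +0.000  +0.000   +0.077  +0.048  +0.152  -0.065   +0.227  +0.051  +0.579  -0.470


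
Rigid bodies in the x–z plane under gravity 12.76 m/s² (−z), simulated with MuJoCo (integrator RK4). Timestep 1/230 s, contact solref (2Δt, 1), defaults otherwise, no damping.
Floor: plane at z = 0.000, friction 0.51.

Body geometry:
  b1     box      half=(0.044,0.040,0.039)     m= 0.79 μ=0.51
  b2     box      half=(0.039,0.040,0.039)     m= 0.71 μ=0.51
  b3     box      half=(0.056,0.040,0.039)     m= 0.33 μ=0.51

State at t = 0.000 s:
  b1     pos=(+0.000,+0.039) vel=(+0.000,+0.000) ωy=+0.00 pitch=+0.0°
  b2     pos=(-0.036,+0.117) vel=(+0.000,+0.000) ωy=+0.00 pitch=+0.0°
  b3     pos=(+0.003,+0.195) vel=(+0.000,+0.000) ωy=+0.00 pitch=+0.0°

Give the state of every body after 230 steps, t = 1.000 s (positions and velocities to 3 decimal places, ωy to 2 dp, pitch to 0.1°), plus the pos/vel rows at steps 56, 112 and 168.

State at t = 1.000 s:
  b1     pos=(+0.000,+0.039) vel=(+0.000,+0.000) ωy=+0.00 pitch=+0.0°
  b2     pos=(-0.036,+0.117) vel=(+0.000,+0.000) ωy=+0.00 pitch=+0.0°
  b3     pos=(+0.142,+0.039) vel=(+0.000,+0.000) ωy=+0.00 pitch=+180.0°

Key-timestep trajectory:
   step    t(s)  b1.x    b1.z    b1.vx   b1.vz   b2.x    b2.z    b2.vx   b2.vz   b3.x    b3.z    b3.vx   b3.vz 
     56  0.2435   +0.000  +0.039  +0.000  +0.000   -0.036  +0.117  +0.000  +0.000   +0.003  +0.195  +0.001  +0.000
    112  0.4870   +0.000  +0.039  +0.000  +0.000   -0.036  +0.117  +0.000  +0.000   +0.005  +0.195  +0.028  -0.002
    168  0.7304   +0.000  +0.039  +0.000  +0.000   -0.036  +0.117  +0.000  +0.000   +0.041  +0.167  +0.306  -0.675


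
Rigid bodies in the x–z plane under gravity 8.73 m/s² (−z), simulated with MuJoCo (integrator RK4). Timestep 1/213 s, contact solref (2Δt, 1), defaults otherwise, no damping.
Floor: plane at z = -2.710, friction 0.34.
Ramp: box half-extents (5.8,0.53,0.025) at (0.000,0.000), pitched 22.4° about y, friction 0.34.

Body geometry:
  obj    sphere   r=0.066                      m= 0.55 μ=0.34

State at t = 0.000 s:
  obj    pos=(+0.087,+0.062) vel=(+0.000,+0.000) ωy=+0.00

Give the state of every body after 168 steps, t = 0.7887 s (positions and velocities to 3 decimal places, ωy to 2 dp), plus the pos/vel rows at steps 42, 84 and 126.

State at t = 0.7887 s:
  obj    pos=(+0.771,-0.219) vel=(+1.733,-0.714) ωy=+28.39

Key-timestep trajectory:
   step    t(s)  obj.x    obj.z    obj.vx   obj.vz 
     42  0.1972   +0.130  +0.045  +0.433  -0.179
     84  0.3944   +0.258  -0.008  +0.866  -0.357
    126  0.5915   +0.472  -0.096  +1.300  -0.536
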